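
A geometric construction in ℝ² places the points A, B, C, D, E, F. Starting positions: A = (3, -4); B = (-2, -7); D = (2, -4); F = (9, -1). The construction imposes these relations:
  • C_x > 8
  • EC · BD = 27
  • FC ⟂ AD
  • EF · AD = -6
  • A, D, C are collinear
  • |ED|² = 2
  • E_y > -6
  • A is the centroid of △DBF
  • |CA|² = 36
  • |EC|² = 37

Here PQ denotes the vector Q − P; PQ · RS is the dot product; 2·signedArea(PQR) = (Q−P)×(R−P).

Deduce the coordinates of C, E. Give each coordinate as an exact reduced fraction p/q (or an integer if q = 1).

1. C_x = 9  [A, D, C are collinear ∩ FC ⟂ AD]
2. C_y = -4  [A, D, C are collinear ∩ FC ⟂ AD]
   → C = (9, -4)
3. E_x = 3  [EC · BD = 27 ∩ EF · AD = -6]
4. E_y = -5  [EC · BD = 27 ∩ EF · AD = -6]
   → E = (3, -5)

C = (9, -4)
E = (3, -5)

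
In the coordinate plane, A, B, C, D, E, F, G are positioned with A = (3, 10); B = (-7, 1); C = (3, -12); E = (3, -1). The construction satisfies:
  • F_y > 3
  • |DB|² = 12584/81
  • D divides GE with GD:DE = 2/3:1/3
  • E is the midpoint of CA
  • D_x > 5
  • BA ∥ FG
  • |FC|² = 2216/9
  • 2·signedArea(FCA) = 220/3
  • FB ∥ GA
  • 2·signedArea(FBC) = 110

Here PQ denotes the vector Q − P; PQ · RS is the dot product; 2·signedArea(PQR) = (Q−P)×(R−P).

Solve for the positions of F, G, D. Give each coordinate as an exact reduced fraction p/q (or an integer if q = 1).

1. F_x = -1/3  [2·signedArea(FBC) = 110 ∩ 2·signedArea(FCA) = 220/3]
2. F_y = 10/3  [2·signedArea(FBC) = 110 ∩ 2·signedArea(FCA) = 220/3]
   → F = (-1/3, 10/3)
3. G_x = 29/3  [FB ∥ GA ∩ BA ∥ FG]
4. G_y = 37/3  [FB ∥ GA ∩ BA ∥ FG]
   → G = (29/3, 37/3)
5. D_x = 47/9  [D divides GE with GD:DE = 2/3:1/3]
6. D_y = 31/9  [D divides GE with GD:DE = 2/3:1/3]
   → D = (47/9, 31/9)

D = (47/9, 31/9)
F = (-1/3, 10/3)
G = (29/3, 37/3)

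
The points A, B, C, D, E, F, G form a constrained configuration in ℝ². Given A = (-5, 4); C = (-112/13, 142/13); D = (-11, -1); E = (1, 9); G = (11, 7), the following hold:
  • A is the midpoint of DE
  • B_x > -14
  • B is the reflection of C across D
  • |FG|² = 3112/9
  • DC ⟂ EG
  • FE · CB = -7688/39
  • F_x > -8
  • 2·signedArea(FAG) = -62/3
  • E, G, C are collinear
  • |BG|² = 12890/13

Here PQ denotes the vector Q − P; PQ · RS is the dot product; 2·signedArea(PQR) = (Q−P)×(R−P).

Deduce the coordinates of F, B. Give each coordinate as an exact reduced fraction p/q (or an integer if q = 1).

B = (-174/13, -168/13)
F = (-7, 7/3)

1. B_x = -174/13  [B is the reflection of C across D]
2. B_y = -168/13  [B is the reflection of C across D]
   → B = (-174/13, -168/13)
3. F_x = -7  [FE · CB = -7688/39 ∩ 2·signedArea(FAG) = -62/3]
4. F_y = 7/3  [FE · CB = -7688/39 ∩ 2·signedArea(FAG) = -62/3]
   → F = (-7, 7/3)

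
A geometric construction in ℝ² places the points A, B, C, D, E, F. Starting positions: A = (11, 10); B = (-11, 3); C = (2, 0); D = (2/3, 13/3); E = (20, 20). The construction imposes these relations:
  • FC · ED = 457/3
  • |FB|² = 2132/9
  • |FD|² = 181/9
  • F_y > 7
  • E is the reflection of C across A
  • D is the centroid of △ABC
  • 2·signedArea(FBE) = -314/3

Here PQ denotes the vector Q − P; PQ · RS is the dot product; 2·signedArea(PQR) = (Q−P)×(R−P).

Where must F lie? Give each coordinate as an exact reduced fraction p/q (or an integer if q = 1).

1. F_x = 11/3  [2·signedArea(FBE) = -314/3 ∩ FC · ED = 457/3]
2. F_y = 23/3  [2·signedArea(FBE) = -314/3 ∩ FC · ED = 457/3]
   → F = (11/3, 23/3)

F = (11/3, 23/3)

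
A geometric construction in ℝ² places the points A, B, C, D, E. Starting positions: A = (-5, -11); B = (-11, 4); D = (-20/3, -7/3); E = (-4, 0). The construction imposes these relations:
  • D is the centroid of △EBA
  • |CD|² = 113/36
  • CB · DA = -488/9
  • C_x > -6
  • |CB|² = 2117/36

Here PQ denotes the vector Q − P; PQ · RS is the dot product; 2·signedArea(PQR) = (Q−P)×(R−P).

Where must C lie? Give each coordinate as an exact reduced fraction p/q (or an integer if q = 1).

1. C_x = -16/3  [line -5/3·x + 26/3·y + 11/9 = 0 ∩ |CD|² = 113/36]
2. C_y = -7/6  [line -5/3·x + 26/3·y + 11/9 = 0 ∩ |CD|² = 113/36]
   → C = (-16/3, -7/6)

C = (-16/3, -7/6)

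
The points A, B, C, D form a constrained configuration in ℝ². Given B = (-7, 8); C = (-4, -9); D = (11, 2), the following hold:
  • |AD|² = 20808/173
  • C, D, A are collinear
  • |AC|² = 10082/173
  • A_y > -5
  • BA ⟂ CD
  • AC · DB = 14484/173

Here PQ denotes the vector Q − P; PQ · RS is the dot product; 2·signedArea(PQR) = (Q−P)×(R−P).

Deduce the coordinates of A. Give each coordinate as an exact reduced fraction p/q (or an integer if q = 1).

1. A_x = 373/173  [C, D, A are collinear ∩ BA ⟂ CD]
2. A_y = -776/173  [C, D, A are collinear ∩ BA ⟂ CD]
   → A = (373/173, -776/173)

A = (373/173, -776/173)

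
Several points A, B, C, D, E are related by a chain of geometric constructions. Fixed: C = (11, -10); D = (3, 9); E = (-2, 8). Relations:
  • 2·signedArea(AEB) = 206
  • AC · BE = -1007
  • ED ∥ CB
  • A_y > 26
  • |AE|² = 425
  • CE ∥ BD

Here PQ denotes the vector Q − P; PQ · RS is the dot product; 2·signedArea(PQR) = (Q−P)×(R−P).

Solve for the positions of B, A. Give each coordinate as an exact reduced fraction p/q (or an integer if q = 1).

1. B_x = 16  [CE ∥ BD ∩ ED ∥ CB]
2. B_y = -9  [CE ∥ BD ∩ ED ∥ CB]
   → B = (16, -9)
3. A_x = -10  [2·signedArea(AEB) = 206 ∩ AC · BE = -1007]
4. A_y = 27  [2·signedArea(AEB) = 206 ∩ AC · BE = -1007]
   → A = (-10, 27)

A = (-10, 27)
B = (16, -9)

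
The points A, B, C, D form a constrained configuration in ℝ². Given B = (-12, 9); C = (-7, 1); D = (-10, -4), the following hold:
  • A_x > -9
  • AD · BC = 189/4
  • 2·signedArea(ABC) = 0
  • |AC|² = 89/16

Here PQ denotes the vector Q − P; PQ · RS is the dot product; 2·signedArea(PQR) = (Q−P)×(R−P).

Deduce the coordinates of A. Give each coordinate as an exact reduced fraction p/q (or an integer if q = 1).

A = (-33/4, 3)

1. A_x = -33/4  [2·signedArea(ABC) = 0 ∩ AD · BC = 189/4]
2. A_y = 3  [2·signedArea(ABC) = 0 ∩ AD · BC = 189/4]
   → A = (-33/4, 3)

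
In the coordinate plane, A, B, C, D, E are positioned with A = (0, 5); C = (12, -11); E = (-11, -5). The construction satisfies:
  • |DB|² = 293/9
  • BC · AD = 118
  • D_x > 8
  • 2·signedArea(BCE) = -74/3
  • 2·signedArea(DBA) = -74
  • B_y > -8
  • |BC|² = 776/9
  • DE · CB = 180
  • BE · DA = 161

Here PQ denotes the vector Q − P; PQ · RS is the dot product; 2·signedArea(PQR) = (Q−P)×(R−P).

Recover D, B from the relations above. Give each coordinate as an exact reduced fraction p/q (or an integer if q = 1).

1. B_x = 10/3  [line -6·x + -23·y + -469/3 = 0 ∩ |BC|² = 776/9]
2. B_y = -23/3  [line -6·x + -23·y + -469/3 = 0 ∩ |BC|² = 776/9]
   → B = (10/3, -23/3)
3. D_x = 9  [2·signedArea(DBA) = -74 ∩ BE · DA = 161]
4. D_y = -7  [2·signedArea(DBA) = -74 ∩ BE · DA = 161]
   → D = (9, -7)

B = (10/3, -23/3)
D = (9, -7)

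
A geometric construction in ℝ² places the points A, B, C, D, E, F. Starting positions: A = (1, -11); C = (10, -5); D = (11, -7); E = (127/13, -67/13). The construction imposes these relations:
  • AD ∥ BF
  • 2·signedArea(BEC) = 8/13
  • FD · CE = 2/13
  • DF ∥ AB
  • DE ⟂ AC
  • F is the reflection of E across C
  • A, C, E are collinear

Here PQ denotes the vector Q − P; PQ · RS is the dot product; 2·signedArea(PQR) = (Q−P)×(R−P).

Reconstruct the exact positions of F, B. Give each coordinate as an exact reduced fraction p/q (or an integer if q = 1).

B = (3/13, -115/13)
F = (133/13, -63/13)

1. F_x = 133/13  [F is the reflection of E across C]
2. F_y = -63/13  [F is the reflection of E across C]
   → F = (133/13, -63/13)
3. B_x = 3/13  [AD ∥ BF ∩ DF ∥ AB]
4. B_y = -115/13  [AD ∥ BF ∩ DF ∥ AB]
   → B = (3/13, -115/13)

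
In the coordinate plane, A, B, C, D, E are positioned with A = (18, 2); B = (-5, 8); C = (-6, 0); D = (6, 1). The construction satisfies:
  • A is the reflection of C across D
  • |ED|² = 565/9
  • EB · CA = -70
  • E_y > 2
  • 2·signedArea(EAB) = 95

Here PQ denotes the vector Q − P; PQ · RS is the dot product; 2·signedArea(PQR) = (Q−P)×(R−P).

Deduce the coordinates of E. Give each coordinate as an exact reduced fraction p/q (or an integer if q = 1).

1. E_x = -5/3  [EB · CA = -70 ∩ 2·signedArea(EAB) = 95]
2. E_y = 3  [EB · CA = -70 ∩ 2·signedArea(EAB) = 95]
   → E = (-5/3, 3)

E = (-5/3, 3)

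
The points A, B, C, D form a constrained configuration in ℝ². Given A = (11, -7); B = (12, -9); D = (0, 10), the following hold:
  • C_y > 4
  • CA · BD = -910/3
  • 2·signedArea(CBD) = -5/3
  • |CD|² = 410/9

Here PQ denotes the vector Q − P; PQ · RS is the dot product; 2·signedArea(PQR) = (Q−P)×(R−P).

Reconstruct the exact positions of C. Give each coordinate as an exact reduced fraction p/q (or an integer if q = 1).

1. C_x = 11/3  [CA · BD = -910/3 ∩ 2·signedArea(CBD) = -5/3]
2. C_y = 13/3  [CA · BD = -910/3 ∩ 2·signedArea(CBD) = -5/3]
   → C = (11/3, 13/3)

C = (11/3, 13/3)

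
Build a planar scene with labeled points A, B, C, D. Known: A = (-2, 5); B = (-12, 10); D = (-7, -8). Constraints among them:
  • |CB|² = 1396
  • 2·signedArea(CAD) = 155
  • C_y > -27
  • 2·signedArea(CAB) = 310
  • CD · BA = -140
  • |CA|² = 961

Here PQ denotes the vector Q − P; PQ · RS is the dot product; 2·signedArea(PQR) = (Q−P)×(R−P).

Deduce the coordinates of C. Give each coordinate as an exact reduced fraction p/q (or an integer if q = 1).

1. C_x = -2  [CD · BA = -140 ∩ 2·signedArea(CAB) = 310]
2. C_y = -26  [CD · BA = -140 ∩ 2·signedArea(CAB) = 310]
   → C = (-2, -26)

C = (-2, -26)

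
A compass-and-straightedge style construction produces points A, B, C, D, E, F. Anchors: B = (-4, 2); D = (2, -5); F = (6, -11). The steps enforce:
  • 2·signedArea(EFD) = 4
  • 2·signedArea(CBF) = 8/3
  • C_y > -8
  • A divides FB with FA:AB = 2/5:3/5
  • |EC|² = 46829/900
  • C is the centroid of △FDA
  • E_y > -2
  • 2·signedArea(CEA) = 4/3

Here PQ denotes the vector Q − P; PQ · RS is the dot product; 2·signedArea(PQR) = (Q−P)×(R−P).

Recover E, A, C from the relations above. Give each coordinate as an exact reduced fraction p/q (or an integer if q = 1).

1. A_x = 2  [A divides FB with FA:AB = 2/5:3/5]
2. A_y = -29/5  [A divides FB with FA:AB = 2/5:3/5]
   → A = (2, -29/5)
3. C_x = 10/3  [C is the centroid of △FDA]
4. C_y = -109/15  [C is the centroid of △FDA]
   → C = (10/3, -109/15)
5. E_x = -1  [2·signedArea(EFD) = 4 ∩ 2·signedArea(CEA) = 4/3]
6. E_y = -3/2  [2·signedArea(EFD) = 4 ∩ 2·signedArea(CEA) = 4/3]
   → E = (-1, -3/2)

A = (2, -29/5)
C = (10/3, -109/15)
E = (-1, -3/2)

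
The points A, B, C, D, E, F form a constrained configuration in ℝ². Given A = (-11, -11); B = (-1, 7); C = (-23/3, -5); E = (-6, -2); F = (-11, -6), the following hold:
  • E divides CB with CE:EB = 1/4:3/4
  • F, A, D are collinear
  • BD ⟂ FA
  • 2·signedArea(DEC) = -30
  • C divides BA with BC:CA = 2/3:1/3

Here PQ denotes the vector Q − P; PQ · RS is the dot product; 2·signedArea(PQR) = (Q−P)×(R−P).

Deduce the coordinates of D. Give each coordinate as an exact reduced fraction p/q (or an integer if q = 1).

1. D_x = -11  [F, A, D are collinear ∩ BD ⟂ FA]
2. D_y = 7  [F, A, D are collinear ∩ BD ⟂ FA]
   → D = (-11, 7)

D = (-11, 7)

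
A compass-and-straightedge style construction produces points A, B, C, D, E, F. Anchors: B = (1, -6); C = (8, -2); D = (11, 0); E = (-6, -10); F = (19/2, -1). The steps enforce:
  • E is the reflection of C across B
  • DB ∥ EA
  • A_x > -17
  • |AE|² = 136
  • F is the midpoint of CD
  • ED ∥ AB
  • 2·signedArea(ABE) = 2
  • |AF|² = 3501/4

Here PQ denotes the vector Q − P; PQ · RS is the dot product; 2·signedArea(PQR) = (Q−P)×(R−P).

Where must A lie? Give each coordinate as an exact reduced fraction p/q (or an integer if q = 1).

A = (-16, -16)

1. A_x = -16  [ED ∥ AB ∩ DB ∥ EA]
2. A_y = -16  [ED ∥ AB ∩ DB ∥ EA]
   → A = (-16, -16)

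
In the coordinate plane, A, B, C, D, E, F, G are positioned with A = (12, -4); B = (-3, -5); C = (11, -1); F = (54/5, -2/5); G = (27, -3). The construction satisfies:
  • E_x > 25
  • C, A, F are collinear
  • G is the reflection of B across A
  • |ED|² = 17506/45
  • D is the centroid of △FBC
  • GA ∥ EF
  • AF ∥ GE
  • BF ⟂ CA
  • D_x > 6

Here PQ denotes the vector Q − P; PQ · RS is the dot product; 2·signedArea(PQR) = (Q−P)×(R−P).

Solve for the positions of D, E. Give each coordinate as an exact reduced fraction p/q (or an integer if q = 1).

D = (94/15, -32/15)
E = (129/5, 3/5)

1. D_x = 94/15  [D is the centroid of △FBC]
2. D_y = -32/15  [D is the centroid of △FBC]
   → D = (94/15, -32/15)
3. E_x = 129/5  [GA ∥ EF ∩ AF ∥ GE]
4. E_y = 3/5  [GA ∥ EF ∩ AF ∥ GE]
   → E = (129/5, 3/5)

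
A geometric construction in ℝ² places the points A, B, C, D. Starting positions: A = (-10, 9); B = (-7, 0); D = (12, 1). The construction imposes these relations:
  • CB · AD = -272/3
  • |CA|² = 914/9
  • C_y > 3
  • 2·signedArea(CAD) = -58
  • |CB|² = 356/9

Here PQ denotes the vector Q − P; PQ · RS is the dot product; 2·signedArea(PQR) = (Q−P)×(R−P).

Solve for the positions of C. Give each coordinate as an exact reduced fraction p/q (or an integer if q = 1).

1. C_x = -5/3  [2·signedArea(CAD) = -58 ∩ CB · AD = -272/3]
2. C_y = 10/3  [2·signedArea(CAD) = -58 ∩ CB · AD = -272/3]
   → C = (-5/3, 10/3)

C = (-5/3, 10/3)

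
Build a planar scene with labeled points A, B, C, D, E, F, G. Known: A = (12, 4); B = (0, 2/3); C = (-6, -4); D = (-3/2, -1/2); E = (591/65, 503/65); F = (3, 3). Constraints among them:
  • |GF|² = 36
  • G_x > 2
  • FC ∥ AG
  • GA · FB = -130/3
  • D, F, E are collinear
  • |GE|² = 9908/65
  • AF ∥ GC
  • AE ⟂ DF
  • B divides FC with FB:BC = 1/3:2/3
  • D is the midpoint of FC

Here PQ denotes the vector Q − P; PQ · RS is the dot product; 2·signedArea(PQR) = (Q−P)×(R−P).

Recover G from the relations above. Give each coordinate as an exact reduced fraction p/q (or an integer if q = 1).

G = (3, -3)

1. G_x = 3  [AF ∥ GC ∩ FC ∥ AG]
2. G_y = -3  [AF ∥ GC ∩ FC ∥ AG]
   → G = (3, -3)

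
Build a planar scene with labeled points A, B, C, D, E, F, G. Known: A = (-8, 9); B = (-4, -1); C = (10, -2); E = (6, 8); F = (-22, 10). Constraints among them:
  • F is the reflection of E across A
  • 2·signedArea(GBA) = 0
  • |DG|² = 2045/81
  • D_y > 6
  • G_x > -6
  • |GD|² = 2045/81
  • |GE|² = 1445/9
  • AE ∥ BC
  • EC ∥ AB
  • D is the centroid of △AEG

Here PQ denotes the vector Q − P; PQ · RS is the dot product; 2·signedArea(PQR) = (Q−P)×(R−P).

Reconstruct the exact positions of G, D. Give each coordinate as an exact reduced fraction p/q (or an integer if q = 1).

1. G_x = -16/3  [line -10·x + -4·y + -44 = 0 ∩ |GE|² = 1445/9]
2. G_y = 7/3  [line -10·x + -4·y + -44 = 0 ∩ |GE|² = 1445/9]
   → G = (-16/3, 7/3)
3. D_x = -22/9  [D is the centroid of △AEG]
4. D_y = 58/9  [D is the centroid of △AEG]
   → D = (-22/9, 58/9)

D = (-22/9, 58/9)
G = (-16/3, 7/3)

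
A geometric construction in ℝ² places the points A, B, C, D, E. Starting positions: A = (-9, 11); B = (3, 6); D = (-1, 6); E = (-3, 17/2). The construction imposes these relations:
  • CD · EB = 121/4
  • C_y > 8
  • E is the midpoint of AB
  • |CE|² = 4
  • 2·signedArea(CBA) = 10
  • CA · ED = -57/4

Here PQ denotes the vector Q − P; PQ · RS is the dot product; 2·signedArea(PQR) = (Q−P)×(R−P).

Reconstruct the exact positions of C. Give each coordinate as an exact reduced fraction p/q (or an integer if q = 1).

1. C_x = -5  [CA · ED = -57/4 ∩ 2·signedArea(CBA) = 10]
2. C_y = 17/2  [CA · ED = -57/4 ∩ 2·signedArea(CBA) = 10]
   → C = (-5, 17/2)

C = (-5, 17/2)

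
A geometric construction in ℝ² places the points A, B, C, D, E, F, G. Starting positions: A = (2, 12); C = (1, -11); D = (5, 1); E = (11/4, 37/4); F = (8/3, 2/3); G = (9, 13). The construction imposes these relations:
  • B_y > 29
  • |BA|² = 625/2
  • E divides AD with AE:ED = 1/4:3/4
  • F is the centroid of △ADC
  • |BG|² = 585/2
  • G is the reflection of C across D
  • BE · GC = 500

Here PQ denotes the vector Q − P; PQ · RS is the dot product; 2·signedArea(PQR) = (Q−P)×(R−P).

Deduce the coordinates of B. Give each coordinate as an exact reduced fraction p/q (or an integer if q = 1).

1. B_x = 9/2  [line 8·x + 24·y + -744 = 0 ∩ |BG|² = 585/2]
2. B_y = 59/2  [line 8·x + 24·y + -744 = 0 ∩ |BG|² = 585/2]
   → B = (9/2, 59/2)

B = (9/2, 59/2)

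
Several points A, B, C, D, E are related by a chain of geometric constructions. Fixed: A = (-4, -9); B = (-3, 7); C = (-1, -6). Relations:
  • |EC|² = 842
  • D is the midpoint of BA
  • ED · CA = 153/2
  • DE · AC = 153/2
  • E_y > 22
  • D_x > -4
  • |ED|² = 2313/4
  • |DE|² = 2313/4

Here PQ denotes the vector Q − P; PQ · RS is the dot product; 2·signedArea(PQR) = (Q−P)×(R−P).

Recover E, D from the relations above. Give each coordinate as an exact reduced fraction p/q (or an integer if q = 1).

1. D_x = -7/2  [D is the midpoint of BA]
2. D_y = -1  [D is the midpoint of BA]
   → D = (-7/2, -1)
3. E_x = -2  [line 3·x + 3·y + -63 = 0 ∩ |ED|² = 2313/4]
4. E_y = 23  [line 3·x + 3·y + -63 = 0 ∩ |ED|² = 2313/4]
   → E = (-2, 23)

D = (-7/2, -1)
E = (-2, 23)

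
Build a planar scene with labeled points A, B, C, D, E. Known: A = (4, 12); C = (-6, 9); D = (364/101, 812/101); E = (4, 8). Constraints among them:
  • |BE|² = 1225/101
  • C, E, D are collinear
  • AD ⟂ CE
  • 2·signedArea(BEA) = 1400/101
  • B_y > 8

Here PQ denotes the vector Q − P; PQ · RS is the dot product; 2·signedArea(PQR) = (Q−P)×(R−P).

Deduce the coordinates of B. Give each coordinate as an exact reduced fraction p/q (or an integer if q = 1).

B = (54/101, 843/101)

1. B_x = 54/101  [2·signedArea(BEA) = 1400/101]
2. B_y = 843/101  [|BE|² = 1225/101]
   → B = (54/101, 843/101)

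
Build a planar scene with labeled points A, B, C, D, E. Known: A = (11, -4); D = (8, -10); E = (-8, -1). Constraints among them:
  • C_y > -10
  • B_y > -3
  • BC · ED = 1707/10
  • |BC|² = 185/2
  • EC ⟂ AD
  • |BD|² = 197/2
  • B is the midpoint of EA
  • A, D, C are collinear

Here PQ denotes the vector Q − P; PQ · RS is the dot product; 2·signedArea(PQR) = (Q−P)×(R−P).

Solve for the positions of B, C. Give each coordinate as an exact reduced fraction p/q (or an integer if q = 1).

1. B_x = 3/2  [B is the midpoint of EA]
2. B_y = -5/2  [B is the midpoint of EA]
   → B = (3/2, -5/2)
3. C_x = 42/5  [A, D, C are collinear ∩ EC ⟂ AD]
4. C_y = -46/5  [A, D, C are collinear ∩ EC ⟂ AD]
   → C = (42/5, -46/5)

B = (3/2, -5/2)
C = (42/5, -46/5)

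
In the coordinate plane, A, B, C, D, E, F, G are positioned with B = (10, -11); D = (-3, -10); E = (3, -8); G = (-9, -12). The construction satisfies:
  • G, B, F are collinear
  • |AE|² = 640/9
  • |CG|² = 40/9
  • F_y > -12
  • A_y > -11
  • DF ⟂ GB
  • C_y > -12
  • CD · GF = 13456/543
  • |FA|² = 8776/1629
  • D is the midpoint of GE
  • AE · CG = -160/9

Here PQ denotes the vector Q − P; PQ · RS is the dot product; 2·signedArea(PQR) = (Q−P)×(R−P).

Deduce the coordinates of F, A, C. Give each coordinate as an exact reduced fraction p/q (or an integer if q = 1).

A = (-5, -32/3)
C = (-7, -34/3)
F = (-527/181, -2114/181)

1. F_x = -527/181  [G, B, F are collinear ∩ DF ⟂ GB]
2. F_y = -2114/181  [G, B, F are collinear ∩ DF ⟂ GB]
   → F = (-527/181, -2114/181)
3. C_x = -7  [line -1102/181·x + -58/181·y + -25114/543 = 0 ∩ |CG|² = 40/9]
4. C_y = -34/3  [line -1102/181·x + -58/181·y + -25114/543 = 0 ∩ |CG|² = 40/9]
   → C = (-7, -34/3)
5. A_x = -5  [line 2·x + 2/3·y + 154/9 = 0 ∩ |AE|² = 640/9]
6. A_y = -32/3  [line 2·x + 2/3·y + 154/9 = 0 ∩ |AE|² = 640/9]
   → A = (-5, -32/3)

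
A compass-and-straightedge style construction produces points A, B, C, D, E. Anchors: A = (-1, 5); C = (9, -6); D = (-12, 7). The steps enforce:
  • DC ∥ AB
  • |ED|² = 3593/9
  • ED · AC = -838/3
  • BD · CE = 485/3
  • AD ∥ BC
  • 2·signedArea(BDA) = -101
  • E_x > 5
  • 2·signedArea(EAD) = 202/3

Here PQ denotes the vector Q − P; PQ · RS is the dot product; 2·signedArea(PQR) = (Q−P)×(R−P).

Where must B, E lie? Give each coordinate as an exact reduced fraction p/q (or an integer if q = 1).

1. B_x = 20  [AD ∥ BC ∩ DC ∥ AB]
2. B_y = -8  [AD ∥ BC ∩ DC ∥ AB]
   → B = (20, -8)
3. E_x = 17/3  [2·signedArea(EAD) = 202/3 ∩ BD · CE = 485/3]
4. E_y = -7/3  [2·signedArea(EAD) = 202/3 ∩ BD · CE = 485/3]
   → E = (17/3, -7/3)

B = (20, -8)
E = (17/3, -7/3)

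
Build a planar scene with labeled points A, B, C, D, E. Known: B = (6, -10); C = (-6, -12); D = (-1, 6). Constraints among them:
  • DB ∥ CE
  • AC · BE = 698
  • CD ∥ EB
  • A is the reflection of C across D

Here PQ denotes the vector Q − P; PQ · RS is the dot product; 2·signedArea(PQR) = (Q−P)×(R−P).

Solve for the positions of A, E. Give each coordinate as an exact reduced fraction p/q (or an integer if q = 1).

A = (4, 24)
E = (1, -28)

1. A_x = 4  [A is the reflection of C across D]
2. A_y = 24  [A is the reflection of C across D]
   → A = (4, 24)
3. E_x = 1  [CD ∥ EB ∩ DB ∥ CE]
4. E_y = -28  [CD ∥ EB ∩ DB ∥ CE]
   → E = (1, -28)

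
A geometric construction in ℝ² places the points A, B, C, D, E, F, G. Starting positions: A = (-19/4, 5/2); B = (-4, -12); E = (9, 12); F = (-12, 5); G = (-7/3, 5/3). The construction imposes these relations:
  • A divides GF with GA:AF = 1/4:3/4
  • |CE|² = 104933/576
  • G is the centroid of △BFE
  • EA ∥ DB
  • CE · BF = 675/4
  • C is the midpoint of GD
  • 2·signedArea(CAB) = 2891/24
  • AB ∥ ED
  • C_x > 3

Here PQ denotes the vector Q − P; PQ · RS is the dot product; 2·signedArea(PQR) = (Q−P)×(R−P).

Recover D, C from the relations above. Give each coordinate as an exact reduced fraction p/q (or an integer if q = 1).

C = (89/24, -5/12)
D = (39/4, -5/2)

1. D_x = 39/4  [EA ∥ DB ∩ AB ∥ ED]
2. D_y = -5/2  [EA ∥ DB ∩ AB ∥ ED]
   → D = (39/4, -5/2)
3. C_x = 89/24  [C is the midpoint of GD]
4. C_y = -5/12  [C is the midpoint of GD]
   → C = (89/24, -5/12)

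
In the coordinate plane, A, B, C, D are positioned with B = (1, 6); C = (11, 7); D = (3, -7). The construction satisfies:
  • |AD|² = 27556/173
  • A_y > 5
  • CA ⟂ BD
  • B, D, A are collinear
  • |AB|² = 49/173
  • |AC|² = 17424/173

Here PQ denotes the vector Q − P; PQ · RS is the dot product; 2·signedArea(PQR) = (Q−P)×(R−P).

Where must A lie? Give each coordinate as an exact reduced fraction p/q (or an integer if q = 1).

A = (187/173, 947/173)

1. A_x = 187/173  [B, D, A are collinear ∩ CA ⟂ BD]
2. A_y = 947/173  [B, D, A are collinear ∩ CA ⟂ BD]
   → A = (187/173, 947/173)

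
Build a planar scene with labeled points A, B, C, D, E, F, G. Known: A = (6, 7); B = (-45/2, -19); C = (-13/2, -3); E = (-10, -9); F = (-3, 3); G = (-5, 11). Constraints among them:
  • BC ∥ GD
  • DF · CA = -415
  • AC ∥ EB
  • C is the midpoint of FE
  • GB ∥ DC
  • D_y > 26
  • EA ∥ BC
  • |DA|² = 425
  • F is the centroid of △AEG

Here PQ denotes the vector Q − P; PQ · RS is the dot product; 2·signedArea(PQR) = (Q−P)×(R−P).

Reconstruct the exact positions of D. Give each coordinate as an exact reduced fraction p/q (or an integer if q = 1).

1. D_x = 11  [GB ∥ DC ∩ BC ∥ GD]
2. D_y = 27  [GB ∥ DC ∩ BC ∥ GD]
   → D = (11, 27)

D = (11, 27)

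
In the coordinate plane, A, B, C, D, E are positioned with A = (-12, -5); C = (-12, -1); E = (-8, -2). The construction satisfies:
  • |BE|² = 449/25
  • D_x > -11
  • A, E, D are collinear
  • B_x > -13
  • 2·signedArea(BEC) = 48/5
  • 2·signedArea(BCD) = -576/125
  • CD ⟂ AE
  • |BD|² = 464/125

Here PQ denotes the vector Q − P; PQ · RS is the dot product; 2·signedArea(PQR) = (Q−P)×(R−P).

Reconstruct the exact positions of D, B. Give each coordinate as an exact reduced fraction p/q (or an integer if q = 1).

1. D_x = -252/25  [A, E, D are collinear ∩ CD ⟂ AE]
2. D_y = -89/25  [A, E, D are collinear ∩ CD ⟂ AE]
   → D = (-252/25, -89/25)
3. B_x = -12  [2·signedArea(BEC) = 48/5 ∩ 2·signedArea(BCD) = -576/125]
4. B_y = -17/5  [2·signedArea(BEC) = 48/5 ∩ 2·signedArea(BCD) = -576/125]
   → B = (-12, -17/5)

B = (-12, -17/5)
D = (-252/25, -89/25)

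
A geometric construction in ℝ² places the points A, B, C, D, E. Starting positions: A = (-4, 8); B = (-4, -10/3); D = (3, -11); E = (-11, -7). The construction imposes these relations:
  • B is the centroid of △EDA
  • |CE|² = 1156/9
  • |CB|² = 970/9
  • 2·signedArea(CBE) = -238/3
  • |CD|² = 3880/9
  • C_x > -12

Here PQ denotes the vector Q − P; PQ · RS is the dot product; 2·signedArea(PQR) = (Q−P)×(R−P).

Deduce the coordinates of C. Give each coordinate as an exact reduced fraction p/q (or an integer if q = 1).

C = (-11, 13/3)

1. C_x = -11  [line 11/3·x + -7·y + 212/3 = 0 ∩ |CE|² = 1156/9]
2. C_y = 13/3  [line 11/3·x + -7·y + 212/3 = 0 ∩ |CE|² = 1156/9]
   → C = (-11, 13/3)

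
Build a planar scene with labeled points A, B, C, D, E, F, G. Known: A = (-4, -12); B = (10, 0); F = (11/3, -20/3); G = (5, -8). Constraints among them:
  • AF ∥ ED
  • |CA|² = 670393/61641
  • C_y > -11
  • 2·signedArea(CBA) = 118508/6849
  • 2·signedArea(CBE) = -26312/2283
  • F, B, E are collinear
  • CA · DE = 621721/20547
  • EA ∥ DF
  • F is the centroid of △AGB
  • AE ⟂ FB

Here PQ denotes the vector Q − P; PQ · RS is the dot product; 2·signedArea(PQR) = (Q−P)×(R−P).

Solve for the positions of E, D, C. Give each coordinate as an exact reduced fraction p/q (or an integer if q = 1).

1. E_x = -2004/761  [F, B, E are collinear ∩ AE ⟂ FB]
2. E_y = -10120/761  [F, B, E are collinear ∩ AE ⟂ FB]
   → E = (-2004/761, -10120/761)
3. D_x = 11491/2283  [EA ∥ DF ∩ AF ∥ ED]
4. D_y = -18184/2283  [EA ∥ DF ∩ AF ∥ ED]
   → D = (11491/2283, -18184/2283)
5. C_x = -6773/6849  [2·signedArea(CBA) = 118508/6849 ∩ CA · DE = 621721/20547]
6. C_y = -72976/6849  [2·signedArea(CBA) = 118508/6849 ∩ CA · DE = 621721/20547]
   → C = (-6773/6849, -72976/6849)

C = (-6773/6849, -72976/6849)
D = (11491/2283, -18184/2283)
E = (-2004/761, -10120/761)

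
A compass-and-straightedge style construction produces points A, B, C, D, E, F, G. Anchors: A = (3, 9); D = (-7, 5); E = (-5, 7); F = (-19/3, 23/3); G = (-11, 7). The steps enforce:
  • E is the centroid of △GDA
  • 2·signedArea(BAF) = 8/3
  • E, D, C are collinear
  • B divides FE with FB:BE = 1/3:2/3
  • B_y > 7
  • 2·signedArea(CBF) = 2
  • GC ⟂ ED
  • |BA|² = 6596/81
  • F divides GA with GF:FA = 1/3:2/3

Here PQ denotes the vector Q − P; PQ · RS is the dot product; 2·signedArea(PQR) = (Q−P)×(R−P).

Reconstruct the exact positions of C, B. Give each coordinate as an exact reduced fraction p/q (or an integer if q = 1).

1. C_x = -8  [E, D, C are collinear ∩ GC ⟂ ED]
2. C_y = 4  [E, D, C are collinear ∩ GC ⟂ ED]
   → C = (-8, 4)
3. B_x = -53/9  [B divides FE with FB:BE = 1/3:2/3]
4. B_y = 67/9  [B divides FE with FB:BE = 1/3:2/3]
   → B = (-53/9, 67/9)

B = (-53/9, 67/9)
C = (-8, 4)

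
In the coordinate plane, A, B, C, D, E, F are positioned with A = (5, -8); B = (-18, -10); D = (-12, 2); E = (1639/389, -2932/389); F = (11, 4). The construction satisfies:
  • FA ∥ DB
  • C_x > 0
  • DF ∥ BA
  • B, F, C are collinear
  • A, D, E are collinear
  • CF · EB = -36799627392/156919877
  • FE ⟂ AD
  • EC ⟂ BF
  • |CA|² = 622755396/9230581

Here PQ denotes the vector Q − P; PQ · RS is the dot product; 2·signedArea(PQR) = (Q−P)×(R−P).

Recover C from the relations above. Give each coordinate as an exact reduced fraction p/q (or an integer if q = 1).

1. C_x = 394955/403393  [B, F, C are collinear ∩ EC ⟂ BF]
2. C_y = -337916/403393  [B, F, C are collinear ∩ EC ⟂ BF]
   → C = (394955/403393, -337916/403393)

C = (394955/403393, -337916/403393)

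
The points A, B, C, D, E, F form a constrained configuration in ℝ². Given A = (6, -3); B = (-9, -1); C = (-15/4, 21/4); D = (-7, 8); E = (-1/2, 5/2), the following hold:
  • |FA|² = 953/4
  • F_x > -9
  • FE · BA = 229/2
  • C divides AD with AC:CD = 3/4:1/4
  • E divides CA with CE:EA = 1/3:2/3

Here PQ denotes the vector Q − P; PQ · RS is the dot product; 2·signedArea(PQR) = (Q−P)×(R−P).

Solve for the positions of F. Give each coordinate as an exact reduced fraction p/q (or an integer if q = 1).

1. F_x = -8  [line -15·x + 2·y + -127 = 0 ∩ |FA|² = 953/4]
2. F_y = 7/2  [line -15·x + 2·y + -127 = 0 ∩ |FA|² = 953/4]
   → F = (-8, 7/2)

F = (-8, 7/2)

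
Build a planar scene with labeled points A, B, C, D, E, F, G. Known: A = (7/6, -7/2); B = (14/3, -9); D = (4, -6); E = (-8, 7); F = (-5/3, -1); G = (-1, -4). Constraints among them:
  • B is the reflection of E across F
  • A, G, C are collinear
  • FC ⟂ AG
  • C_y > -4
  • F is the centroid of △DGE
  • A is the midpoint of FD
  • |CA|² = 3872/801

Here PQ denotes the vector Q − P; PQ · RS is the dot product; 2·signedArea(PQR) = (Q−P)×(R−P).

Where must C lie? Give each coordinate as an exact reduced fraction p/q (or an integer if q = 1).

C = (-521/534, -711/178)

1. C_x = -521/534  [A, G, C are collinear ∩ FC ⟂ AG]
2. C_y = -711/178  [A, G, C are collinear ∩ FC ⟂ AG]
   → C = (-521/534, -711/178)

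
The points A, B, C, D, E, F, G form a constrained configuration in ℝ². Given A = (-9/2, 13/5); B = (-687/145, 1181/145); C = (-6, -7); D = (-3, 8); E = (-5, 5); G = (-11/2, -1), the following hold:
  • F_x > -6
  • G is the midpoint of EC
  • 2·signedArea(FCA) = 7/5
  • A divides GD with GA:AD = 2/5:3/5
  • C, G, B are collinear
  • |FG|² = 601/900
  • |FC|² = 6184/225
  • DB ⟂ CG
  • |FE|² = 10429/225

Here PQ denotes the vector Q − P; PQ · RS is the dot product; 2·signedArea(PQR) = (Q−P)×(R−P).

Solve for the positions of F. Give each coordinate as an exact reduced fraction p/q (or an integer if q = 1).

1. F_x = -16/3  [line -48/5·x + 3/2·y + -97/2 = 0 ∩ |FC|² = 6184/225]
2. F_y = -9/5  [line -48/5·x + 3/2·y + -97/2 = 0 ∩ |FC|² = 6184/225]
   → F = (-16/3, -9/5)

F = (-16/3, -9/5)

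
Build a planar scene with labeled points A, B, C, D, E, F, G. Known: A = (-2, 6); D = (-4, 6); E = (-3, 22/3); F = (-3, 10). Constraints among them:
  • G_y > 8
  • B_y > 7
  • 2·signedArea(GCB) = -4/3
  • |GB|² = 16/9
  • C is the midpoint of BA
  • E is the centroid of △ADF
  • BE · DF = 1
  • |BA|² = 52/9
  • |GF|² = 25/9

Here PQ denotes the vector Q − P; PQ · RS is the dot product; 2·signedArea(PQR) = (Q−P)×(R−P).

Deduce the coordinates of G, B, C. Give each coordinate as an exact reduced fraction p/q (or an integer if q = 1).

B = (-4, 22/3)
C = (-3, 20/3)
G = (-4, 26/3)

1. B_x = -4  [line -1·x + -4·y + 76/3 = 0 ∩ |BA|² = 52/9]
2. B_y = 22/3  [line -1·x + -4·y + 76/3 = 0 ∩ |BA|² = 52/9]
   → B = (-4, 22/3)
3. C_x = -3  [C is the midpoint of BA]
4. C_y = 20/3  [C is the midpoint of BA]
   → C = (-3, 20/3)
5. G_x = -4  [line -2/3·x + -1·y + 6 = 0 ∩ |GB|² = 16/9]
6. G_y = 26/3  [line -2/3·x + -1·y + 6 = 0 ∩ |GB|² = 16/9]
   → G = (-4, 26/3)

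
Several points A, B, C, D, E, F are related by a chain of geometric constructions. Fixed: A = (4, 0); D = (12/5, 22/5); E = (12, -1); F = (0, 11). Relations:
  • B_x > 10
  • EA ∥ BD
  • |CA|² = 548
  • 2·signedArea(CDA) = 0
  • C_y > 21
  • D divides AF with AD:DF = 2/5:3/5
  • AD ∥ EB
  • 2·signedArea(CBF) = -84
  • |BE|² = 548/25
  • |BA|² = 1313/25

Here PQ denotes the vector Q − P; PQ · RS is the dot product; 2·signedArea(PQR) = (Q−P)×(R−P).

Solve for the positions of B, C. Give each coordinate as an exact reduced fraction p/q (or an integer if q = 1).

B = (52/5, 17/5)
C = (-4, 22)

1. B_x = 52/5  [EA ∥ BD ∩ AD ∥ EB]
2. B_y = 17/5  [EA ∥ BD ∩ AD ∥ EB]
   → B = (52/5, 17/5)
3. C_x = -4  [2·signedArea(CDA) = 0 ∩ 2·signedArea(CBF) = -84]
4. C_y = 22  [2·signedArea(CDA) = 0 ∩ 2·signedArea(CBF) = -84]
   → C = (-4, 22)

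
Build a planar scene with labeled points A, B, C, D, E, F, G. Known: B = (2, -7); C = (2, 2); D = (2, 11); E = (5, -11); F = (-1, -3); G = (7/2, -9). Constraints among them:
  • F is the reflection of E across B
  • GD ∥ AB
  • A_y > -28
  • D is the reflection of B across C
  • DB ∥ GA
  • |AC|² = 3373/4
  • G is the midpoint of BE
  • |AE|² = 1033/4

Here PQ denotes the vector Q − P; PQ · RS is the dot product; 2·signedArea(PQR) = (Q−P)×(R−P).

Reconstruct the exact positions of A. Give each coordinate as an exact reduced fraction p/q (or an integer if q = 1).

1. A_x = 7/2  [GD ∥ AB ∩ DB ∥ GA]
2. A_y = -27  [GD ∥ AB ∩ DB ∥ GA]
   → A = (7/2, -27)

A = (7/2, -27)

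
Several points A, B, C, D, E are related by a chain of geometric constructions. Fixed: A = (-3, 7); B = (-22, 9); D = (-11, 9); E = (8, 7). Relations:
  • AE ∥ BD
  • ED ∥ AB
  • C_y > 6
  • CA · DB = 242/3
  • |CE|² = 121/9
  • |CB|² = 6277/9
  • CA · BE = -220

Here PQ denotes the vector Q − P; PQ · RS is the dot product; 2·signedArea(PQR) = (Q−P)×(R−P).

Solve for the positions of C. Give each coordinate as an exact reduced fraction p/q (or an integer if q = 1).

C = (13/3, 7)

1. C_x = 13/3  [CA · DB = 242/3 ∩ CA · BE = -220]
2. C_y = 7  [CA · DB = 242/3 ∩ CA · BE = -220]
   → C = (13/3, 7)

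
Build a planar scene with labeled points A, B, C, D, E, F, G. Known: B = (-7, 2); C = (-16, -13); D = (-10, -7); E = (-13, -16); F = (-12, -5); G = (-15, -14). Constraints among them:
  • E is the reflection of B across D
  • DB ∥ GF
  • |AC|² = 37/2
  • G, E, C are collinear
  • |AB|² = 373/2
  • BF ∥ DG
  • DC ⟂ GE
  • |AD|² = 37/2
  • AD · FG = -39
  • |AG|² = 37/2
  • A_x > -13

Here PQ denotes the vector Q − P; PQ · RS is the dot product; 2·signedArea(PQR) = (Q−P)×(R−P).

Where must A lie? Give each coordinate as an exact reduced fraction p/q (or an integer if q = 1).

A = (-25/2, -21/2)

1. A_x = -25/2  [line 3·x + 9·y + 132 = 0 ∩ |AG|² = 37/2]
2. A_y = -21/2  [line 3·x + 9·y + 132 = 0 ∩ |AG|² = 37/2]
   → A = (-25/2, -21/2)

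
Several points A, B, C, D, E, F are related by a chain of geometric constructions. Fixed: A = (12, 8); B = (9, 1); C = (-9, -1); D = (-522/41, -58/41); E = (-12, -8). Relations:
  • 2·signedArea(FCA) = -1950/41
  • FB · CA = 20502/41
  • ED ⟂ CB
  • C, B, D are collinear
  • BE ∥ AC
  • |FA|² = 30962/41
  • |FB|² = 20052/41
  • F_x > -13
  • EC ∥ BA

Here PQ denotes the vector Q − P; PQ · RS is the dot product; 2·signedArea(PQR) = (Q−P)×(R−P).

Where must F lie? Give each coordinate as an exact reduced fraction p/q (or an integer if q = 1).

1. F_x = -507/41  [2·signedArea(FCA) = -1950/41 ∩ FB · CA = 20502/41]
2. F_y = -193/41  [2·signedArea(FCA) = -1950/41 ∩ FB · CA = 20502/41]
   → F = (-507/41, -193/41)

F = (-507/41, -193/41)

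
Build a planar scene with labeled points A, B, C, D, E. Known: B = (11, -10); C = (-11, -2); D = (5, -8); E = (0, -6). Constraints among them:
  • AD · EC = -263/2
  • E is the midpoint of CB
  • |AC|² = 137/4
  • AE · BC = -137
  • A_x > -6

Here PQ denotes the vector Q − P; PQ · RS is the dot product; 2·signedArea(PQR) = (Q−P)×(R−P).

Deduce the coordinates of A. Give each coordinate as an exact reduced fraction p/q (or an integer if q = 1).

A = (-11/2, -4)

1. A_x = -11/2  [line 11·x + -4·y + 89/2 = 0 ∩ |AC|² = 137/4]
2. A_y = -4  [line 11·x + -4·y + 89/2 = 0 ∩ |AC|² = 137/4]
   → A = (-11/2, -4)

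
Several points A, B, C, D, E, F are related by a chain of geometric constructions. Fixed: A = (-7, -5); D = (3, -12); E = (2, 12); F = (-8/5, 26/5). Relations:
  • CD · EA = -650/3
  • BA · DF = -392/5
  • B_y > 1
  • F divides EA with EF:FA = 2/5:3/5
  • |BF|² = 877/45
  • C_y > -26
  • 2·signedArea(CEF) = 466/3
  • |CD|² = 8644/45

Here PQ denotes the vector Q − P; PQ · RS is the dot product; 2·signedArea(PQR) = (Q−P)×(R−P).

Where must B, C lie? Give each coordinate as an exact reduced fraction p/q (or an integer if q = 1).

B = (17/15, 26/15)
C = (73/15, -386/15)

1. B_x = 17/15  [line 23/5·x + -86/5·y + 123/5 = 0 ∩ |BF|² = 877/45]
2. B_y = 26/15  [line 23/5·x + -86/5·y + 123/5 = 0 ∩ |BF|² = 877/45]
   → B = (17/15, 26/15)
3. C_x = 73/15  [2·signedArea(CEF) = 466/3 ∩ CD · EA = -650/3]
4. C_y = -386/15  [2·signedArea(CEF) = 466/3 ∩ CD · EA = -650/3]
   → C = (73/15, -386/15)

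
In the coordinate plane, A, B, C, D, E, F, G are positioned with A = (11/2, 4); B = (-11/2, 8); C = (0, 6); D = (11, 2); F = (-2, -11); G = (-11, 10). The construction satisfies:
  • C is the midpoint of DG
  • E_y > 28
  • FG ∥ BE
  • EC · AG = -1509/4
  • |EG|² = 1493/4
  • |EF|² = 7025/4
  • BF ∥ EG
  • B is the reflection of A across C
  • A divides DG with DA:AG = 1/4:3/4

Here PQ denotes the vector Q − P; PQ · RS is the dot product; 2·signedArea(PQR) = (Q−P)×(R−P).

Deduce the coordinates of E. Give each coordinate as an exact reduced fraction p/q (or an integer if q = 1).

1. E_x = -29/2  [BF ∥ EG ∩ FG ∥ BE]
2. E_y = 29  [BF ∥ EG ∩ FG ∥ BE]
   → E = (-29/2, 29)

E = (-29/2, 29)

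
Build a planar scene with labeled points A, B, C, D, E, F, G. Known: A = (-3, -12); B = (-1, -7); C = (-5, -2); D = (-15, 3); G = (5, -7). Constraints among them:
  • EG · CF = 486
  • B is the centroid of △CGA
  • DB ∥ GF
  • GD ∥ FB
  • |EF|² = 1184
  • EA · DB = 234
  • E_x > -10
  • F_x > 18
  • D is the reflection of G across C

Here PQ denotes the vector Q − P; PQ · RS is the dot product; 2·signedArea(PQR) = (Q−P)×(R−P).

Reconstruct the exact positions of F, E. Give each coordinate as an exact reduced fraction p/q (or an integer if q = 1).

1. F_x = 19  [GD ∥ FB ∩ DB ∥ GF]
2. F_y = -17  [GD ∥ FB ∩ DB ∥ GF]
   → F = (19, -17)
3. E_x = -9  [EG · CF = 486 ∩ EA · DB = 234]
4. E_y = 3  [EG · CF = 486 ∩ EA · DB = 234]
   → E = (-9, 3)

E = (-9, 3)
F = (19, -17)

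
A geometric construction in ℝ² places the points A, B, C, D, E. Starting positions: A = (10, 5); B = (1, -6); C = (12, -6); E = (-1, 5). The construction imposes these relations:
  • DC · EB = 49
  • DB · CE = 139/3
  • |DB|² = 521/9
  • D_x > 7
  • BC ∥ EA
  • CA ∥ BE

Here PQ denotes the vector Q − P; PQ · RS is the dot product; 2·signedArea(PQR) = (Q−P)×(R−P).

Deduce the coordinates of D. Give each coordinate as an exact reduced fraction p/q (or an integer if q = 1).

1. D_x = 23/3  [DB · CE = 139/3 ∩ DC · EB = 49]
2. D_y = -7/3  [DB · CE = 139/3 ∩ DC · EB = 49]
   → D = (23/3, -7/3)

D = (23/3, -7/3)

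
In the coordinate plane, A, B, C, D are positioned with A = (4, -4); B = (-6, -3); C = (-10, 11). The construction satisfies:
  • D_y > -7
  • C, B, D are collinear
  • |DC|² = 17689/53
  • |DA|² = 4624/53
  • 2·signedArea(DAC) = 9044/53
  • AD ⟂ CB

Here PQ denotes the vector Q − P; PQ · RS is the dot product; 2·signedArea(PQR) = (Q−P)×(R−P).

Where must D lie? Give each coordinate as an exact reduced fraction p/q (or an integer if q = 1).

1. D_x = -264/53  [C, B, D are collinear ∩ AD ⟂ CB]
2. D_y = -348/53  [C, B, D are collinear ∩ AD ⟂ CB]
   → D = (-264/53, -348/53)

D = (-264/53, -348/53)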